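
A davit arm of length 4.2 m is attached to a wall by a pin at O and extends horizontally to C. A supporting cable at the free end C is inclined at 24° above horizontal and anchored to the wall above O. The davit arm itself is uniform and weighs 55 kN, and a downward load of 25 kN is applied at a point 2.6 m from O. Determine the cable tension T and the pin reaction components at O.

T = 105.7 kN, O_x = 96.53 kN, O_y = 37.02 kN

ΣM about O: T·sin24°·4.2 − 55·2.1 − 25·2.6 = 0 → T = 180.5/(4.2·0.406737) = 105.661 ≈ 105.7 kN.
ΣF_x = 0: O_x − T·cos24° = 0 → O_x = 105.661 × 0.913545 = 96.53 kN.
ΣF_y = 0: O_y + T·sin24° − 55 − 25 = 0 → O_y = 80 − 105.661 × 0.406737 = 37.02 kN.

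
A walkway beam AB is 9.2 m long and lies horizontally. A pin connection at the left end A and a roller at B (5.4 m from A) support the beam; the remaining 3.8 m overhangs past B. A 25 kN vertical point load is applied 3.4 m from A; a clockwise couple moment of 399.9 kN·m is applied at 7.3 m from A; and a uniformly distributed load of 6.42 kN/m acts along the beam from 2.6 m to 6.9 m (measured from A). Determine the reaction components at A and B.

Resultant of the distributed load: 6.42 × 4.3 = 27.606 kN at 4.75 m from A.
ΣM about A: B_y·5.4 − 25·3.4 − 399.9 − (6.42·4.3)·4.75 = 0 → B_y = 616.0285/5.4 = 114.079 ≈ 114.1 kN.
ΣF_y = 0: A_y + 114.079 − 25 − 6.42·4.3 = 0 → A_y = -61.47 kN.
ΣF_x = 0: no horizontal applied forces, so A_x = 0.

A_x = 0, A_y = -61.47 kN, B_y = 114.1 kN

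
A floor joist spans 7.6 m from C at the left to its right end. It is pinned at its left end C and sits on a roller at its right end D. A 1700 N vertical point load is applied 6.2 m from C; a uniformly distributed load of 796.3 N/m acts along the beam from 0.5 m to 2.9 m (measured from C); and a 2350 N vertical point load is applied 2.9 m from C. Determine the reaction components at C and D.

Resultant of the distributed load: 796.3 × 2.4 = 1911.12 N at 1.7 m from C.
Moments about C: D_y·7.6 − 1700·6.2 − (796.3·2.4)·1.7 − 2350·2.9 = 0 → D_y = 20603.904/7.6 = 2711.04 ≈ 2711 N.
ΣF_y = 0: C_y + 2711.04 − 1700 − 796.3·2.4 − 2350 = 0 → C_y = 3250 N.
ΣF_x = 0: no horizontal applied forces, so C_x = 0.

C_x = 0, C_y = 3250 N, D_y = 2711 N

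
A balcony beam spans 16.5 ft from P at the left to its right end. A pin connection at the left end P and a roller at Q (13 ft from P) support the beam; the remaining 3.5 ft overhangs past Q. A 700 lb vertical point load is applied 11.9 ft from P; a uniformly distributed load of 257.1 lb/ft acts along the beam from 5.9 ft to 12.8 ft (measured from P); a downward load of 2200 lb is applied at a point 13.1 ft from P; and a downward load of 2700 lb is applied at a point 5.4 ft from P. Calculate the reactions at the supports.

Resultant of the distributed load: 257.1 × 6.9 = 1773.99 lb at 9.35 ft from P.
Moments about P: Q_y·13 − 700·11.9 − (257.1·6.9)·9.35 − 2200·13.1 − 2700·5.4 = 0 → Q_y = 68316.8065/13 = 5255.14 ≈ 5255 lb.
ΣF_y = 0: P_y + 5255.14 − 700 − 257.1·6.9 − 2200 − 2700 = 0 → P_y = 2119 lb.
ΣF_x = 0: no horizontal applied forces, so P_x = 0.

P_x = 0, P_y = 2119 lb, Q_y = 5255 lb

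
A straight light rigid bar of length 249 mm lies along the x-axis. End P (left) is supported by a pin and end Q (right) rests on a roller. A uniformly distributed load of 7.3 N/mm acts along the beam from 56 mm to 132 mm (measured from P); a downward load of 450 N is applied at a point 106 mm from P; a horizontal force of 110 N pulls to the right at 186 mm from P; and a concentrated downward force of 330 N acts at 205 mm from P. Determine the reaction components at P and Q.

P_x = -110.0 N, P_y = 662.1 N, Q_y = 672.7 N

Resultant of the distributed load: 7.3 × 76 = 554.8 N at 94 mm from P.
ΣM about P: Q_y·249 − (7.3·76)·94 − 450·106 − 330·205 = 0 → Q_y = 167501.2/249 = 672.696 ≈ 672.7 N.
ΣF_y = 0: P_y + 672.696 − 7.3·76 − 450 − 330 = 0 → P_y = 662.1 N.
ΣF_x = 0: P_x + 110 = 0 → P_x = -110.0 N.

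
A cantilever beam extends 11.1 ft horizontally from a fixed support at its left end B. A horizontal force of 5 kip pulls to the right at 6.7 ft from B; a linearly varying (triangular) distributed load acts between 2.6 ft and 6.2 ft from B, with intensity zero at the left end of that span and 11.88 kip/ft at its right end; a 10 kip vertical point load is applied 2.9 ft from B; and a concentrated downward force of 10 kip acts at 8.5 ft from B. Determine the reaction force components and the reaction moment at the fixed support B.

B_x = -5.000 kip, B_y = 41.38 kip, M_B = 220.9 kip·ft

Resultant of the triangular load: ½ × 11.88 × 3.6 = 21.384 kip, acting at 5 ft from B (one-third of the span from the peak).
ΣF_x = 0: B_x + 5 = 0 → B_x = -5.000 kip.
ΣF_y = 0: B_y − ½·11.88·3.6 − 10 − 10 = 0 → B_y = 41.38 kip.
ΣM about B: M_B − (½·11.88·3.6)·5 − 10·2.9 − 10·8.5 = 0 → M_B = 220.9 kip·ft.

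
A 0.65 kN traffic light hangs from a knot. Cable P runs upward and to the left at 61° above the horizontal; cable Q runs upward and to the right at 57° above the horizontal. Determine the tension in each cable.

T_P = 0.4009 kN, T_Q = 0.3569 kN

ΣF_x = 0: −T_P·cos61° + T_Q·cos57° = 0 → T_Q = 0.890149·T_P.
ΣF_y = 0: T_P·sin61° + T_Q·sin57° = 0.65.
Substitute: T_P·(0.87462 + 0.890149·0.838671) = 0.65 → T_P = 0.400947 ≈ 0.4009 kN.
Then T_Q = 0.890149 × 0.400947 = 0.3569 kN.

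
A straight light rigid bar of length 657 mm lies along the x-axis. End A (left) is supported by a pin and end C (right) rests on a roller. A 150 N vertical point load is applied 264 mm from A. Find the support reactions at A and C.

A_x = 0, A_y = 89.73 N, C_y = 60.27 N

ΣM about A: C_y·657 − 150·264 = 0 → C_y = 39600/657 = 60.274 ≈ 60.27 N.
ΣF_y = 0: A_y + 60.274 − 150 = 0 → A_y = 89.73 N.
ΣF_x = 0: no horizontal applied forces, so A_x = 0.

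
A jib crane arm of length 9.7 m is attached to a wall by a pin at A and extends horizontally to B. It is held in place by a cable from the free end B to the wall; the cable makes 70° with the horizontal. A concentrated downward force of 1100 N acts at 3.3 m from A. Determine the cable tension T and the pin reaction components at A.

ΣM about A: T·sin70°·9.7 − 1100·3.3 = 0 → T = 3630/(9.7·0.939693) = 398.244 ≈ 398.2 N.
ΣF_x = 0: A_x − T·cos70° = 0 → A_x = 398.244 × 0.34202 = 136.2 N.
ΣF_y = 0: A_y + T·sin70° − 1100 = 0 → A_y = 1100 − 398.244 × 0.939693 = 725.8 N.

T = 398.2 N, A_x = 136.2 N, A_y = 725.8 N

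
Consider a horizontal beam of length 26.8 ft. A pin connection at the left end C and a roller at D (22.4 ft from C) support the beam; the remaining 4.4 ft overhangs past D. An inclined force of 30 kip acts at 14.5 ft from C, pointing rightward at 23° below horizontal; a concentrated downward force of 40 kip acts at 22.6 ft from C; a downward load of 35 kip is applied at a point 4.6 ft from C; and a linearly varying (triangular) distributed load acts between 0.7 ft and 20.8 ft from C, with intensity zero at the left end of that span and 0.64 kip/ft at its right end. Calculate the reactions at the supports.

C_x = -27.62 kip, C_y = 33.97 kip, D_y = 59.18 kip

Resultant of the triangular load: ½ × 0.64 × 20.1 = 6.432 kip, acting at 14.1 ft from C (one-third of the span from the peak).
Taking moments about C: D_y·22.4 − 30·sin23°·14.5 − 40·22.6 − 35·4.6 − (½·0.64·20.1)·14.1 = 0 → D_y = 1325.66/22.4 = 59.1813 ≈ 59.18 kip.
ΣF_y = 0: C_y + 59.1813 − 30·sin23° − 40 − 35 − ½·0.64·20.1 = 0 → C_y = 33.97 kip.
ΣF_x = 0: C_x + 30·cos23° = 0 → C_x = -27.62 kip.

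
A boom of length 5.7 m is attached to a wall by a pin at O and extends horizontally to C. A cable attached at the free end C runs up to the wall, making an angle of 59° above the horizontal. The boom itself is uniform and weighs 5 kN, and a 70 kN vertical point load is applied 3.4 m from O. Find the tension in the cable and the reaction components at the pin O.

T = 51.63 kN, O_x = 26.59 kN, O_y = 30.75 kN

ΣM about O: T·sin59°·5.7 − 5·2.85 − 70·3.4 = 0 → T = 252.25/(5.7·0.857167) = 51.6287 ≈ 51.63 kN.
ΣF_x = 0: O_x − T·cos59° = 0 → O_x = 51.6287 × 0.515038 = 26.59 kN.
ΣF_y = 0: O_y + T·sin59° − 5 − 70 = 0 → O_y = 75 − 51.6287 × 0.857167 = 30.75 kN.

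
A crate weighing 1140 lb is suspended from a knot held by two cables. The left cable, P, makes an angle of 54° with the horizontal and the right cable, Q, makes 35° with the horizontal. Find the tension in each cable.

T_P = 934.0 lb, T_Q = 670.2 lb

ΣF_x = 0: −T_P·cos54° + T_Q·cos35° = 0 → T_Q = 0.717553·T_P.
ΣF_y = 0: T_P·sin54° + T_Q·sin35° = 1140.
Substitute: T_P·(0.809017 + 0.717553·0.573576) = 1140 → T_P = 933.976 ≈ 934.0 lb.
Then T_Q = 0.717553 × 933.976 = 670.2 lb.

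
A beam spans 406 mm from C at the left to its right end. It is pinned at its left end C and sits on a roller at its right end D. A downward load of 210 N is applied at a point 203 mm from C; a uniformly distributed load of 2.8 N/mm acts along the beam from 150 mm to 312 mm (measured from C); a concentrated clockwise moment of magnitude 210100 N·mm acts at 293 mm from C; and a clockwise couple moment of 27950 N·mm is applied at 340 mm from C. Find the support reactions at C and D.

Resultant of the distributed load: 2.8 × 162 = 453.6 N at 231 mm from C.
Moments about C: D_y·406 − 210·203 − (2.8·162)·231 − 210100 − 27950 = 0 → D_y = 385461.6/406 = 949.413 ≈ 949.4 N.
ΣF_y = 0: C_y + 949.413 − 210 − 2.8·162 = 0 → C_y = -285.8 N.
ΣF_x = 0: no horizontal applied forces, so C_x = 0.

C_x = 0, C_y = -285.8 N, D_y = 949.4 N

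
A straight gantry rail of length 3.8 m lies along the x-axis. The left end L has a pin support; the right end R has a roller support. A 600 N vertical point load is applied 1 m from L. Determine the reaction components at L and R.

Moments about L: R_y·3.8 − 600·1 = 0 → R_y = 600/3.8 = 157.895 ≈ 157.9 N.
ΣF_y = 0: L_y + 157.895 − 600 = 0 → L_y = 442.1 N.
ΣF_x = 0: no horizontal applied forces, so L_x = 0.

L_x = 0, L_y = 442.1 N, R_y = 157.9 N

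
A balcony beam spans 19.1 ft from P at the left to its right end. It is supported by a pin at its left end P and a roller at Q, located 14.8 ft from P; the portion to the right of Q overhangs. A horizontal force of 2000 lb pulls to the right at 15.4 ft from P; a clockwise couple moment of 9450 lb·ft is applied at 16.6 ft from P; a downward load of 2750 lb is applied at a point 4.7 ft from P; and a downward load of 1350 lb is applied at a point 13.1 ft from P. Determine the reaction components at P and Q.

Taking moments about P: Q_y·14.8 − 9450 − 2750·4.7 − 1350·13.1 = 0 → Q_y = 40060/14.8 = 2706.76 ≈ 2707 lb.
ΣF_y = 0: P_y + 2706.76 − 2750 − 1350 = 0 → P_y = 1393 lb.
ΣF_x = 0: P_x + 2000 = 0 → P_x = -2000 lb.

P_x = -2000 lb, P_y = 1393 lb, Q_y = 2707 lb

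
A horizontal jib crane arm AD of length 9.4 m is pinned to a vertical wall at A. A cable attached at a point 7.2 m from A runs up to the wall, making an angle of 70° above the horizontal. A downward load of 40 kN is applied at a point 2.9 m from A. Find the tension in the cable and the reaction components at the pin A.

T = 17.15 kN, A_x = 5.864 kN, A_y = 23.89 kN

ΣM about A: T·sin70°·7.2 − 40·2.9 = 0 → T = 116/(7.2·0.939693) = 17.1451 ≈ 17.15 kN.
ΣF_x = 0: A_x − T·cos70° = 0 → A_x = 17.1451 × 0.34202 = 5.864 kN.
ΣF_y = 0: A_y + T·sin70° − 40 = 0 → A_y = 40 − 17.1451 × 0.939693 = 23.89 kN.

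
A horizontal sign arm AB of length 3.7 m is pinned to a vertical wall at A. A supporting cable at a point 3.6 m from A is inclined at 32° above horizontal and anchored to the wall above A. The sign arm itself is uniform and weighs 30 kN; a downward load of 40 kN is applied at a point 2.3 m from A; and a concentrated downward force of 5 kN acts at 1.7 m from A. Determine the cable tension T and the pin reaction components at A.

T = 81.77 kN, A_x = 69.35 kN, A_y = 31.67 kN

ΣM about A: T·sin32°·3.6 − 30·1.85 − 40·2.3 − 5·1.7 = 0 → T = 156/(3.6·0.529919) = 81.7735 ≈ 81.77 kN.
ΣF_x = 0: A_x − T·cos32° = 0 → A_x = 81.7735 × 0.848048 = 69.35 kN.
ΣF_y = 0: A_y + T·sin32° − 30 − 40 − 5 = 0 → A_y = 75 − 81.7735 × 0.529919 = 31.67 kN.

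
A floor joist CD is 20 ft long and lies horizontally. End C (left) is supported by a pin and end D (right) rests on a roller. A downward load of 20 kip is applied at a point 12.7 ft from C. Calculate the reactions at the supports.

Moments about C: D_y·20 − 20·12.7 = 0 → D_y = 254/20 = 12.70 kip.
ΣF_y = 0: C_y + 12.7 − 20 = 0 → C_y = 7.300 kip.
ΣF_x = 0: no horizontal applied forces, so C_x = 0.

C_x = 0, C_y = 7.300 kip, D_y = 12.70 kip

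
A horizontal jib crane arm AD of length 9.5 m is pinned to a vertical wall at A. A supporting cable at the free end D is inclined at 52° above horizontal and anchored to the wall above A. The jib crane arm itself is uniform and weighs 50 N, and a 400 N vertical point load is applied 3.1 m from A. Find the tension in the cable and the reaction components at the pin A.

ΣM about A: T·sin52°·9.5 − 50·4.75 − 400·3.1 = 0 → T = 1477.5/(9.5·0.788011) = 197.366 ≈ 197.4 N.
ΣF_x = 0: A_x − T·cos52° = 0 → A_x = 197.366 × 0.615661 = 121.5 N.
ΣF_y = 0: A_y + T·sin52° − 50 − 400 = 0 → A_y = 450 − 197.366 × 0.788011 = 294.5 N.

T = 197.4 N, A_x = 121.5 N, A_y = 294.5 N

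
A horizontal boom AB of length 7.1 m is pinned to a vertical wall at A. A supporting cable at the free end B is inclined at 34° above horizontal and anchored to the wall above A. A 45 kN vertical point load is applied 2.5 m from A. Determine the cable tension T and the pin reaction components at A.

ΣM about A: T·sin34°·7.1 − 45·2.5 = 0 → T = 112.5/(7.1·0.559193) = 28.3356 ≈ 28.34 kN.
ΣF_x = 0: A_x − T·cos34° = 0 → A_x = 28.3356 × 0.829038 = 23.49 kN.
ΣF_y = 0: A_y + T·sin34° − 45 = 0 → A_y = 45 − 28.3356 × 0.559193 = 29.15 kN.

T = 28.34 kN, A_x = 23.49 kN, A_y = 29.15 kN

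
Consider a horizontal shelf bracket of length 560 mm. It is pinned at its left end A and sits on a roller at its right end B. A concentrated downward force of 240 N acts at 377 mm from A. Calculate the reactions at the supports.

Taking moments about A: B_y·560 − 240·377 = 0 → B_y = 90480/560 = 161.571 ≈ 161.6 N.
ΣF_y = 0: A_y + 161.571 − 240 = 0 → A_y = 78.43 N.
ΣF_x = 0: no horizontal applied forces, so A_x = 0.

A_x = 0, A_y = 78.43 N, B_y = 161.6 N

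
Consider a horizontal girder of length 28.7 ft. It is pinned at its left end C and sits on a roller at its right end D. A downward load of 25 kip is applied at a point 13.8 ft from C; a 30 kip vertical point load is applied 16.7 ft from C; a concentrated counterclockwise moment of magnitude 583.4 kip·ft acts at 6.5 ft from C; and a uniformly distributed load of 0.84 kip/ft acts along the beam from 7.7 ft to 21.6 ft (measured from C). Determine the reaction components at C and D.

C_x = 0, C_y = 51.57 kip, D_y = 15.11 kip

Resultant of the distributed load: 0.84 × 13.9 = 11.676 kip at 14.65 ft from C.
Moments about C: D_y·28.7 − 25·13.8 − 30·16.7 + 583.4 − (0.84·13.9)·14.65 = 0 → D_y = 433.6534/28.7 = 15.1099 ≈ 15.11 kip.
ΣF_y = 0: C_y + 15.1099 − 25 − 30 − 0.84·13.9 = 0 → C_y = 51.57 kip.
ΣF_x = 0: no horizontal applied forces, so C_x = 0.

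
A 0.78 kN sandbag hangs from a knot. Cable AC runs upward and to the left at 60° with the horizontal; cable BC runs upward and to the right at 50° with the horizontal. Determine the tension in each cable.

T_AC = 0.5336 kN, T_BC = 0.4150 kN

ΣF_x = 0: −T_AC·cos60° + T_BC·cos50° = 0 → T_BC = 0.777862·T_AC.
ΣF_y = 0: T_AC·sin60° + T_BC·sin50° = 0.78.
Substitute: T_AC·(0.866025 + 0.777862·0.766044) = 0.78 → T_AC = 0.533552 ≈ 0.5336 kN.
Then T_BC = 0.777862 × 0.533552 = 0.4150 kN.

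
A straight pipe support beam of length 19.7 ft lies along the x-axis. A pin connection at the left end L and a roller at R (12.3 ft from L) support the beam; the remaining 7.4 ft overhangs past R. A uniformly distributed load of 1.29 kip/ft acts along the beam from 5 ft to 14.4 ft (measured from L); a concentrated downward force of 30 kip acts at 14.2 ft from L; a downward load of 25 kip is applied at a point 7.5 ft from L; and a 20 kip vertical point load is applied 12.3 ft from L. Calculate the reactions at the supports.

Resultant of the distributed load: 1.29 × 9.4 = 12.126 kip at 9.7 ft from L.
Moments about L: R_y·12.3 − (1.29·9.4)·9.7 − 30·14.2 − 25·7.5 − 20·12.3 = 0 → R_y = 977.1222/12.3 = 79.4408 ≈ 79.44 kip.
ΣF_y = 0: L_y + 79.4408 − 1.29·9.4 − 30 − 25 − 20 = 0 → L_y = 7.685 kip.
ΣF_x = 0: no horizontal applied forces, so L_x = 0.

L_x = 0, L_y = 7.685 kip, R_y = 79.44 kip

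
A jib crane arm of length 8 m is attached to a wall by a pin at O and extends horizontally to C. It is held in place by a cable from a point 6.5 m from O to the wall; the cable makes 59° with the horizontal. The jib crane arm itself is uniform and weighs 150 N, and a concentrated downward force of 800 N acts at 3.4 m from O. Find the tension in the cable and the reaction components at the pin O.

T = 595.9 N, O_x = 306.9 N, O_y = 439.2 N

ΣM about O: T·sin59°·6.5 − 150·4 − 800·3.4 = 0 → T = 3320/(6.5·0.857167) = 595.881 ≈ 595.9 N.
ΣF_x = 0: O_x − T·cos59° = 0 → O_x = 595.881 × 0.515038 = 306.9 N.
ΣF_y = 0: O_y + T·sin59° − 150 − 800 = 0 → O_y = 950 − 595.881 × 0.857167 = 439.2 N.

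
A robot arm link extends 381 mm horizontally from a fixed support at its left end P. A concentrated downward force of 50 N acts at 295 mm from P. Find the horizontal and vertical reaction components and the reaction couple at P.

P_x = 0, P_y = 50.00 N, M_P = 14750 N·mm

ΣF_x = 0: P_x = 0.
ΣF_y = 0: P_y − 50 = 0 → P_y = 50.00 N.
ΣM about P: M_P − 50·295 = 0 → M_P = 14750 N·mm.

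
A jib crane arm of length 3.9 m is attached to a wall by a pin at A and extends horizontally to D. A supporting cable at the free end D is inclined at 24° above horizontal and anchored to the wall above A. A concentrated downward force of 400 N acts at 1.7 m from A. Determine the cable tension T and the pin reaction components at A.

ΣM about A: T·sin24°·3.9 − 400·1.7 = 0 → T = 680/(3.9·0.406737) = 428.677 ≈ 428.7 N.
ΣF_x = 0: A_x − T·cos24° = 0 → A_x = 428.677 × 0.913545 = 391.6 N.
ΣF_y = 0: A_y + T·sin24° − 400 = 0 → A_y = 400 − 428.677 × 0.406737 = 225.6 N.

T = 428.7 N, A_x = 391.6 N, A_y = 225.6 N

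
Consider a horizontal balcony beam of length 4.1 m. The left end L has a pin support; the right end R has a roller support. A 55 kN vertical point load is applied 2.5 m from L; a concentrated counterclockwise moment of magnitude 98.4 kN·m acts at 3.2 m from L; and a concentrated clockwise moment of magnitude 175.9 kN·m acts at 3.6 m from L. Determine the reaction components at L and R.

L_x = 0, L_y = 2.561 kN, R_y = 52.44 kN

Taking moments about L: R_y·4.1 − 55·2.5 + 98.4 − 175.9 = 0 → R_y = 215/4.1 = 52.439 ≈ 52.44 kN.
ΣF_y = 0: L_y + 52.439 − 55 = 0 → L_y = 2.561 kN.
ΣF_x = 0: no horizontal applied forces, so L_x = 0.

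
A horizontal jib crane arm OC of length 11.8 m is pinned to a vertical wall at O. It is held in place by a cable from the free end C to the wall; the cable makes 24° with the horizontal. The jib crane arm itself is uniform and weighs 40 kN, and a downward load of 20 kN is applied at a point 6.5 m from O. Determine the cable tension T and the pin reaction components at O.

T = 76.26 kN, O_x = 69.67 kN, O_y = 28.98 kN

ΣM about O: T·sin24°·11.8 − 40·5.9 − 20·6.5 = 0 → T = 366/(11.8·0.406737) = 76.258 ≈ 76.26 kN.
ΣF_x = 0: O_x − T·cos24° = 0 → O_x = 76.258 × 0.913545 = 69.67 kN.
ΣF_y = 0: O_y + T·sin24° − 40 − 20 = 0 → O_y = 60 − 76.258 × 0.406737 = 28.98 kN.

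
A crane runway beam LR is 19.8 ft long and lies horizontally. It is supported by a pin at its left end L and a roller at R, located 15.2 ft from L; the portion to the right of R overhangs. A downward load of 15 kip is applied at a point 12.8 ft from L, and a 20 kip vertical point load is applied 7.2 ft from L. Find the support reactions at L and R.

L_x = 0, L_y = 12.89 kip, R_y = 22.11 kip

ΣM about L: R_y·15.2 − 15·12.8 − 20·7.2 = 0 → R_y = 336/15.2 = 22.1053 ≈ 22.11 kip.
ΣF_y = 0: L_y + 22.1053 − 15 − 20 = 0 → L_y = 12.89 kip.
ΣF_x = 0: no horizontal applied forces, so L_x = 0.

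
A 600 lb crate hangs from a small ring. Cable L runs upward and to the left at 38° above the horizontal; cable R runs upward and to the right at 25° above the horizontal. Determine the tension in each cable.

T_L = 610.3 lb, T_R = 530.6 lb

ΣF_x = 0: −T_L·cos38° + T_R·cos25° = 0 → T_R = 0.869474·T_L.
ΣF_y = 0: T_L·sin38° + T_R·sin25° = 600.
Substitute: T_L·(0.615661 + 0.869474·0.422618) = 600 → T_L = 610.304 ≈ 610.3 lb.
Then T_R = 0.869474 × 610.304 = 530.6 lb.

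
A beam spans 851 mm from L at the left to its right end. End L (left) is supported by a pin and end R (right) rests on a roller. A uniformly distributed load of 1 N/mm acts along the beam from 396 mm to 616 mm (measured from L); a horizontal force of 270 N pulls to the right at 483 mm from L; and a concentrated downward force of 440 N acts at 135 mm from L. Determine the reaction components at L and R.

Resultant of the distributed load: 1 × 220 = 220 N at 506 mm from L.
ΣM about L: R_y·851 − (1·220)·506 − 440·135 = 0 → R_y = 170720/851 = 200.611 ≈ 200.6 N.
ΣF_y = 0: L_y + 200.611 − 1·220 − 440 = 0 → L_y = 459.4 N.
ΣF_x = 0: L_x + 270 = 0 → L_x = -270.0 N.

L_x = -270.0 N, L_y = 459.4 N, R_y = 200.6 N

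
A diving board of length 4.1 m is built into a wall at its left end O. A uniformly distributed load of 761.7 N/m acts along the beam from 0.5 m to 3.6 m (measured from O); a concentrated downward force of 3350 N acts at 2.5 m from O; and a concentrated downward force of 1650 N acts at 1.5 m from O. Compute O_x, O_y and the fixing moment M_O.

O_x = 0, O_y = 7361 N, M_O = 15690 N·m

Resultant of the distributed load: 761.7 × 3.1 = 2361.27 N at 2.05 m from O.
ΣF_x = 0: O_x = 0.
ΣF_y = 0: O_y − 761.7·3.1 − 3350 − 1650 = 0 → O_y = 7361 N.
ΣM about O: M_O − (761.7·3.1)·2.05 − 3350·2.5 − 1650·1.5 = 0 → M_O = 15690 N·m.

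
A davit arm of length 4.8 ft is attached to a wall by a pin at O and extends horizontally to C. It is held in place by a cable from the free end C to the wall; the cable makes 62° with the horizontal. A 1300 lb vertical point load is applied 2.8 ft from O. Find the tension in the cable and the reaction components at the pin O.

T = 858.9 lb, O_x = 403.2 lb, O_y = 541.7 lb

ΣM about O: T·sin62°·4.8 − 1300·2.8 = 0 → T = 3640/(4.8·0.882948) = 858.865 ≈ 858.9 lb.
ΣF_x = 0: O_x − T·cos62° = 0 → O_x = 858.865 × 0.469472 = 403.2 lb.
ΣF_y = 0: O_y + T·sin62° − 1300 = 0 → O_y = 1300 − 858.865 × 0.882948 = 541.7 lb.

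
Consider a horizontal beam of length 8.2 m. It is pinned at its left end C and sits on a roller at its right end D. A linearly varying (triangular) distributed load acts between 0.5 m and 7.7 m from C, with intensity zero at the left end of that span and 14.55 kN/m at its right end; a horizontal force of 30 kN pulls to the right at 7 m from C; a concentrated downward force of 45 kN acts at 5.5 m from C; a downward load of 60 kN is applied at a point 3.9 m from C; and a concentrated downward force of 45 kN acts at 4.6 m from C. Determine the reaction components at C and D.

C_x = -30.00 kN, C_y = 84.56 kN, D_y = 117.8 kN

Resultant of the triangular load: ½ × 14.55 × 7.2 = 52.38 kN, acting at 5.3 m from C (one-third of the span from the peak).
ΣM about C: D_y·8.2 − (½·14.55·7.2)·5.3 − 45·5.5 − 60·3.9 − 45·4.6 = 0 → D_y = 966.114/8.2 = 117.819 ≈ 117.8 kN.
ΣF_y = 0: C_y + 117.819 − ½·14.55·7.2 − 45 − 60 − 45 = 0 → C_y = 84.56 kN.
ΣF_x = 0: C_x + 30 = 0 → C_x = -30.00 kN.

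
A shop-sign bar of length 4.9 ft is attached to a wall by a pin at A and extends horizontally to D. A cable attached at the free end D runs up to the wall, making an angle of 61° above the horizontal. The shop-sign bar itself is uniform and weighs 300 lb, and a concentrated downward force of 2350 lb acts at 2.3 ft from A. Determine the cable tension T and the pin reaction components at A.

T = 1433 lb, A_x = 694.6 lb, A_y = 1397 lb

ΣM about A: T·sin61°·4.9 − 300·2.45 − 2350·2.3 = 0 → T = 6140/(4.9·0.87462) = 1432.69 ≈ 1433 lb.
ΣF_x = 0: A_x − T·cos61° = 0 → A_x = 1432.69 × 0.48481 = 694.6 lb.
ΣF_y = 0: A_y + T·sin61° − 300 − 2350 = 0 → A_y = 2650 − 1432.69 × 0.87462 = 1397 lb.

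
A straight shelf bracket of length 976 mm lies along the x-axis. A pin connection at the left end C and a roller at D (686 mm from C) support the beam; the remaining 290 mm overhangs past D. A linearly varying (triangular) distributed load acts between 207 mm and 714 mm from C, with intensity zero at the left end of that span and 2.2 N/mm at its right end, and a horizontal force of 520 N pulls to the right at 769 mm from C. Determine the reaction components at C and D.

C_x = -520.0 N, C_y = 114.6 N, D_y = 443.1 N

Resultant of the triangular load: ½ × 2.2 × 507 = 557.7 N, acting at 545 mm from C (one-third of the span from the peak).
ΣM about C: D_y·686 − (½·2.2·507)·545 = 0 → D_y = 303946.5/686 = 443.071 ≈ 443.1 N.
ΣF_y = 0: C_y + 443.071 − ½·2.2·507 = 0 → C_y = 114.6 N.
ΣF_x = 0: C_x + 520 = 0 → C_x = -520.0 N.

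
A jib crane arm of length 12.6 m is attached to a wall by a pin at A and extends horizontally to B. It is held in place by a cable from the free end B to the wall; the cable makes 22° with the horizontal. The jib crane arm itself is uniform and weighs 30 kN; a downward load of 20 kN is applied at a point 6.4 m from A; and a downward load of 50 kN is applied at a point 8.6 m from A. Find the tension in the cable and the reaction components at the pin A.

ΣM about A: T·sin22°·12.6 − 30·6.3 − 20·6.4 − 50·8.6 = 0 → T = 747/(12.6·0.374607) = 158.261 ≈ 158.3 kN.
ΣF_x = 0: A_x − T·cos22° = 0 → A_x = 158.261 × 0.927184 = 146.7 kN.
ΣF_y = 0: A_y + T·sin22° − 30 − 20 − 50 = 0 → A_y = 100 − 158.261 × 0.374607 = 40.71 kN.

T = 158.3 kN, A_x = 146.7 kN, A_y = 40.71 kN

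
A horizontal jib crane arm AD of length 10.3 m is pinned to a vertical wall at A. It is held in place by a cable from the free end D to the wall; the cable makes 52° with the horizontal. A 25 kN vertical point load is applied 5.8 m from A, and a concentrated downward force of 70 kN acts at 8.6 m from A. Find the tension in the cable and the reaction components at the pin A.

ΣM about A: T·sin52°·10.3 − 25·5.8 − 70·8.6 = 0 → T = 747/(10.3·0.788011) = 92.0346 ≈ 92.03 kN.
ΣF_x = 0: A_x − T·cos52° = 0 → A_x = 92.0346 × 0.615661 = 56.66 kN.
ΣF_y = 0: A_y + T·sin52° − 25 − 70 = 0 → A_y = 95 − 92.0346 × 0.788011 = 22.48 kN.

T = 92.03 kN, A_x = 56.66 kN, A_y = 22.48 kN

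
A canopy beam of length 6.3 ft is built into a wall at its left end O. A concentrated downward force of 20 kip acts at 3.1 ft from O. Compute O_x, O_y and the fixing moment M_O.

ΣF_x = 0: O_x = 0.
ΣF_y = 0: O_y − 20 = 0 → O_y = 20.00 kip.
ΣM about O: M_O − 20·3.1 = 0 → M_O = 62.00 kip·ft.

O_x = 0, O_y = 20.00 kip, M_O = 62.00 kip·ft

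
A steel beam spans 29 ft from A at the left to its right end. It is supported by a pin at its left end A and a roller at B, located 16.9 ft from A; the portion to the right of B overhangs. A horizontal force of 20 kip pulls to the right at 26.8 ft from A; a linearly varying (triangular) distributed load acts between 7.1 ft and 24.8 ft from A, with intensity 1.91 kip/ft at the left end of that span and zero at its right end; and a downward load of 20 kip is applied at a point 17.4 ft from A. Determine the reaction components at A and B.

A_x = -20.00 kip, A_y = 3.309 kip, B_y = 33.59 kip

Resultant of the triangular load: ½ × 1.91 × 17.7 = 16.9035 kip, acting at 13 ft from A (one-third of the span from the peak).
Moments about A: B_y·16.9 − (½·1.91·17.7)·13 − 20·17.4 = 0 → B_y = 567.7455/16.9 = 33.5944 ≈ 33.59 kip.
ΣF_y = 0: A_y + 33.5944 − ½·1.91·17.7 − 20 = 0 → A_y = 3.309 kip.
ΣF_x = 0: A_x + 20 = 0 → A_x = -20.00 kip.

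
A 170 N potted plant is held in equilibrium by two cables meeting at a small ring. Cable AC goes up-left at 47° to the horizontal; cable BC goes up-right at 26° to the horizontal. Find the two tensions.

T_AC = 159.8 N, T_BC = 121.2 N

ΣF_x = 0: −T_AC·cos47° + T_BC·cos26° = 0 → T_BC = 0.758793·T_AC.
ΣF_y = 0: T_AC·sin47° + T_BC·sin26° = 170.
Substitute: T_AC·(0.731354 + 0.758793·0.438371) = 170 → T_AC = 159.776 ≈ 159.8 N.
Then T_BC = 0.758793 × 159.776 = 121.2 N.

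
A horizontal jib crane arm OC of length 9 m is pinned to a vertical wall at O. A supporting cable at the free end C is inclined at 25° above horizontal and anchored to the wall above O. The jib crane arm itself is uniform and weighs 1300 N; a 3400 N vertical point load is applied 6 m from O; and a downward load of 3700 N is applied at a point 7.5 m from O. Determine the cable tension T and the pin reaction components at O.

ΣM about O: T·sin25°·9 − 1300·4.5 − 3400·6 − 3700·7.5 = 0 → T = 54000/(9·0.422618) = 14197.2 ≈ 14200 N.
ΣF_x = 0: O_x − T·cos25° = 0 → O_x = 14197.2 × 0.906308 = 12870 N.
ΣF_y = 0: O_y + T·sin25° − 1300 − 3400 − 3700 = 0 → O_y = 8400 − 14197.2 × 0.422618 = 2400 N.

T = 14200 N, O_x = 12870 N, O_y = 2400 N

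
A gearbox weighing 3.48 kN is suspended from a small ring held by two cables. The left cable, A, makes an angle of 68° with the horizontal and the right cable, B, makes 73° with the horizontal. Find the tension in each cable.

T_A = 1.617 kN, T_B = 2.071 kN

ΣF_x = 0: −T_A·cos68° + T_B·cos73° = 0 → T_B = 1.28127·T_A.
ΣF_y = 0: T_A·sin68° + T_B·sin73° = 3.48.
Substitute: T_A·(0.927184 + 1.28127·0.956305) = 3.48 → T_A = 1.61675 ≈ 1.617 kN.
Then T_B = 1.28127 × 1.61675 = 2.071 kN.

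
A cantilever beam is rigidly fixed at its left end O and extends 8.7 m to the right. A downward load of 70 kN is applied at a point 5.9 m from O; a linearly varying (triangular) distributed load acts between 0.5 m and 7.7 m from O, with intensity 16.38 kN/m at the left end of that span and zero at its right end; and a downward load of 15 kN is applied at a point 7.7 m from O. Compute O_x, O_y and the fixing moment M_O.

O_x = 0, O_y = 144.0 kN, M_O = 699.5 kN·m

Resultant of the triangular load: ½ × 16.38 × 7.2 = 58.968 kN, acting at 2.9 m from O (one-third of the span from the peak).
ΣF_x = 0: O_x = 0.
ΣF_y = 0: O_y − 70 − ½·16.38·7.2 − 15 = 0 → O_y = 144.0 kN.
ΣM about O: M_O − 70·5.9 − (½·16.38·7.2)·2.9 − 15·7.7 = 0 → M_O = 699.5 kN·m.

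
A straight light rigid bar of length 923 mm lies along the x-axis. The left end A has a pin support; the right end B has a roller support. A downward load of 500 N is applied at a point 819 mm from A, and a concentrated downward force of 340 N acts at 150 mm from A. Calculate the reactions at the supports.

Taking moments about A: B_y·923 − 500·819 − 340·150 = 0 → B_y = 460500/923 = 498.917 ≈ 498.9 N.
ΣF_y = 0: A_y + 498.917 − 500 − 340 = 0 → A_y = 341.1 N.
ΣF_x = 0: no horizontal applied forces, so A_x = 0.

A_x = 0, A_y = 341.1 N, B_y = 498.9 N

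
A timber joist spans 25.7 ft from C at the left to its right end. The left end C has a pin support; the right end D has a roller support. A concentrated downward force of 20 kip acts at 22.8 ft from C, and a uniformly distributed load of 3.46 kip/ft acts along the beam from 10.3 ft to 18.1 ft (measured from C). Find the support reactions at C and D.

Resultant of the distributed load: 3.46 × 7.8 = 26.988 kip at 14.2 ft from C.
Taking moments about C: D_y·25.7 − 20·22.8 − (3.46·7.8)·14.2 = 0 → D_y = 839.2296/25.7 = 32.6548 ≈ 32.65 kip.
ΣF_y = 0: C_y + 32.6548 − 20 − 3.46·7.8 = 0 → C_y = 14.33 kip.
ΣF_x = 0: no horizontal applied forces, so C_x = 0.

C_x = 0, C_y = 14.33 kip, D_y = 32.65 kip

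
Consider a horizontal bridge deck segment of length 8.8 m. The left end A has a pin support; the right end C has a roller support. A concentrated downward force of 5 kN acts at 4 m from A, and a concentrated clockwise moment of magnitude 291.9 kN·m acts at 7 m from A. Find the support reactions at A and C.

ΣM about A: C_y·8.8 − 5·4 − 291.9 = 0 → C_y = 311.9/8.8 = 35.4432 ≈ 35.44 kN.
ΣF_y = 0: A_y + 35.4432 − 5 = 0 → A_y = -30.44 kN.
ΣF_x = 0: no horizontal applied forces, so A_x = 0.

A_x = 0, A_y = -30.44 kN, C_y = 35.44 kN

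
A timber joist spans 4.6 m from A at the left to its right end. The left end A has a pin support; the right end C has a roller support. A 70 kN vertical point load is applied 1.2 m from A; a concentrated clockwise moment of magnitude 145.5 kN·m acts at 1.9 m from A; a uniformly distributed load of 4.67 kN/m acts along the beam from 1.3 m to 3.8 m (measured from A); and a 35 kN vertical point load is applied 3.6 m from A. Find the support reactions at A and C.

A_x = 0, A_y = 32.92 kN, C_y = 83.75 kN

Resultant of the distributed load: 4.67 × 2.5 = 11.675 kN at 2.55 m from A.
ΣM about A: C_y·4.6 − 70·1.2 − 145.5 − (4.67·2.5)·2.55 − 35·3.6 = 0 → C_y = 385.27125/4.6 = 83.7546 ≈ 83.75 kN.
ΣF_y = 0: A_y + 83.7546 − 70 − 4.67·2.5 − 35 = 0 → A_y = 32.92 kN.
ΣF_x = 0: no horizontal applied forces, so A_x = 0.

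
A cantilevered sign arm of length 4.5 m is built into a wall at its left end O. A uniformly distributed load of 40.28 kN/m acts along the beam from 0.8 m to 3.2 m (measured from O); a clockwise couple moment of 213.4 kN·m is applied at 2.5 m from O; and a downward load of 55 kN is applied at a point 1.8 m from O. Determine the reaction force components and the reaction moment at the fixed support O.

Resultant of the distributed load: 40.28 × 2.4 = 96.672 kN at 2 m from O.
ΣF_x = 0: O_x = 0.
ΣF_y = 0: O_y − 40.28·2.4 − 55 = 0 → O_y = 151.7 kN.
ΣM about O: M_O − (40.28·2.4)·2 − 213.4 − 55·1.8 = 0 → M_O = 505.7 kN·m.

O_x = 0, O_y = 151.7 kN, M_O = 505.7 kN·m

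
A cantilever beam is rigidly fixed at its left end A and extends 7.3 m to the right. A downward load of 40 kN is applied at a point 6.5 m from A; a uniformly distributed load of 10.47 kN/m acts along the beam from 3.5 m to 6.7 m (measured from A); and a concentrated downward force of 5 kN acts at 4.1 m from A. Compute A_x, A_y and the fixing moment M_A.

A_x = 0, A_y = 78.50 kN, M_A = 451.4 kN·m

Resultant of the distributed load: 10.47 × 3.2 = 33.504 kN at 5.1 m from A.
ΣF_x = 0: A_x = 0.
ΣF_y = 0: A_y − 40 − 10.47·3.2 − 5 = 0 → A_y = 78.50 kN.
ΣM about A: M_A − 40·6.5 − (10.47·3.2)·5.1 − 5·4.1 = 0 → M_A = 451.4 kN·m.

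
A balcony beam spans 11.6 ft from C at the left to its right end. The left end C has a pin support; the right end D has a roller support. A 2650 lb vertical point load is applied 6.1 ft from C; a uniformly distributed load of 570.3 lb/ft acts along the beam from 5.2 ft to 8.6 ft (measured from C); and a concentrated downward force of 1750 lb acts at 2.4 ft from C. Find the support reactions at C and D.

Resultant of the distributed load: 570.3 × 3.4 = 1939.02 lb at 6.9 ft from C.
Taking moments about C: D_y·11.6 − 2650·6.1 − (570.3·3.4)·6.9 − 1750·2.4 = 0 → D_y = 33744.238/11.6 = 2908.99 ≈ 2909 lb.
ΣF_y = 0: C_y + 2908.99 − 2650 − 570.3·3.4 − 1750 = 0 → C_y = 3430 lb.
ΣF_x = 0: no horizontal applied forces, so C_x = 0.

C_x = 0, C_y = 3430 lb, D_y = 2909 lb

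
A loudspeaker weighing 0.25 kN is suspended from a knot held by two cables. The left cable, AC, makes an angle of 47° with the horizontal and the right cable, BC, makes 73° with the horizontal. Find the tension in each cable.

T_AC = 0.08440 kN, T_BC = 0.1969 kN

ΣF_x = 0: −T_AC·cos47° + T_BC·cos73° = 0 → T_BC = 2.33264·T_AC.
ΣF_y = 0: T_AC·sin47° + T_BC·sin73° = 0.25.
Substitute: T_AC·(0.731354 + 2.33264·0.956305) = 0.25 → T_AC = 0.0844005 ≈ 0.08440 kN.
Then T_BC = 2.33264 × 0.0844005 = 0.1969 kN.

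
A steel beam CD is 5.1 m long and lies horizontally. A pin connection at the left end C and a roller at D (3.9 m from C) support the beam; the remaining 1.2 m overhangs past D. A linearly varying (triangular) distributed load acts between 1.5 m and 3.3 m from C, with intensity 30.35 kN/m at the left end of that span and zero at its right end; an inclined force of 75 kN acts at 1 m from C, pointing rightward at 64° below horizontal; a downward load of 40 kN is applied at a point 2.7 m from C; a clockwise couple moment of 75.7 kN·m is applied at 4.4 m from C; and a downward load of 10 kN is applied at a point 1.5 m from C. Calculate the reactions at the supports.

Resultant of the triangular load: ½ × 30.35 × 1.8 = 27.315 kN, acting at 2.1 m from C (one-third of the span from the peak).
Moments about C: D_y·3.9 − (½·30.35·1.8)·2.1 − 75·sin64°·1 − 40·2.7 − 75.7 − 10·1.5 = 0 → D_y = 323.471/3.9 = 82.9413 ≈ 82.94 kN.
ΣF_y = 0: C_y + 82.9413 − ½·30.35·1.8 − 75·sin64° − 40 − 10 = 0 → C_y = 61.78 kN.
ΣF_x = 0: C_x + 75·cos64° = 0 → C_x = -32.88 kN.

C_x = -32.88 kN, C_y = 61.78 kN, D_y = 82.94 kN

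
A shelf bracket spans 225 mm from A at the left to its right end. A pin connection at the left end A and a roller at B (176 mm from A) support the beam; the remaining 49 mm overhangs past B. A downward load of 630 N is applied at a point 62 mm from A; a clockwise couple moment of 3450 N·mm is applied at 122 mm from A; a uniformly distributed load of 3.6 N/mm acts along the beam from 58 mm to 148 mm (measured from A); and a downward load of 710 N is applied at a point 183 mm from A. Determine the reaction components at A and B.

Resultant of the distributed load: 3.6 × 90 = 324 N at 103 mm from A.
Moments about A: B_y·176 − 630·62 − 3450 − (3.6·90)·103 − 710·183 = 0 → B_y = 205812/176 = 1169.39 ≈ 1169 N.
ΣF_y = 0: A_y + 1169.39 − 630 − 3.6·90 − 710 = 0 → A_y = 494.6 N.
ΣF_x = 0: no horizontal applied forces, so A_x = 0.

A_x = 0, A_y = 494.6 N, B_y = 1169 N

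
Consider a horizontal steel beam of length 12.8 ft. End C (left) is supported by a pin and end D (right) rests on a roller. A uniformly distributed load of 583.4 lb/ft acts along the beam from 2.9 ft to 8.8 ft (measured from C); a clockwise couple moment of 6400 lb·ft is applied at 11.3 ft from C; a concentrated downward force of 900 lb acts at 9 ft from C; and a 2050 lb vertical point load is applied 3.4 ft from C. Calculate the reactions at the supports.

C_x = 0, C_y = 3142 lb, D_y = 3250 lb

Resultant of the distributed load: 583.4 × 5.9 = 3442.06 lb at 5.85 ft from C.
Moments about C: D_y·12.8 − (583.4·5.9)·5.85 − 6400 − 900·9 − 2050·3.4 = 0 → D_y = 41606.051/12.8 = 3250.47 ≈ 3250 lb.
ΣF_y = 0: C_y + 3250.47 − 583.4·5.9 − 900 − 2050 = 0 → C_y = 3142 lb.
ΣF_x = 0: no horizontal applied forces, so C_x = 0.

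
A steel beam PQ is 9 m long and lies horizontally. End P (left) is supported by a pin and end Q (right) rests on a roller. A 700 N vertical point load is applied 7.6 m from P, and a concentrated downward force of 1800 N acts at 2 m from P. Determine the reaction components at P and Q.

P_x = 0, P_y = 1509 N, Q_y = 991.1 N

Taking moments about P: Q_y·9 − 700·7.6 − 1800·2 = 0 → Q_y = 8920/9 = 991.111 ≈ 991.1 N.
ΣF_y = 0: P_y + 991.111 − 700 − 1800 = 0 → P_y = 1509 N.
ΣF_x = 0: no horizontal applied forces, so P_x = 0.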